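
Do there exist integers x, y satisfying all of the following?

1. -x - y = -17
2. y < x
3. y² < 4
Yes

Take x = 17, y = 0. Substituting into each constraint:
  (1) (-17) + 0 = -17 ✓
  (2) 0 < 17 ✓
  (3) y² = (0)² = 0, and 0 < 4 ✓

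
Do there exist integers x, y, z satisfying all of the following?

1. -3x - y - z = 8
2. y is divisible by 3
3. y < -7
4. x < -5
Yes

Take x = -6, y = -9, z = 19. Substituting into each constraint:
  (1) -3(-6) + 9 + (-19) = 8 ✓
  (2) -9 = 3 × -3, remainder 0 ✓
  (3) -9 < -7 ✓
  (4) -6 < -5 ✓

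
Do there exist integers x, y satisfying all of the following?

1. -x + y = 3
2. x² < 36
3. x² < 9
Yes

Take x = 0, y = 3. Substituting into each constraint:
  (1) 0 + 3 = 3 ✓
  (2) x² = (0)² = 0, and 0 < 36 ✓
  (3) x² = (0)² = 0, and 0 < 9 ✓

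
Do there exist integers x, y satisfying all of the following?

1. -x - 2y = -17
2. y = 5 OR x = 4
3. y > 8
No

The full constraint system is jointly infeasible over the integers. Each constraint and what it forces:

  - -x - 2y = -17: is a linear equation tying the variables together
  - y = 5 OR x = 4: forces a choice: either y = 5 or x = 4
  - y > 8: bounds one variable relative to a constant

Split on the disjunction (y = 5 OR x = 4):
  • If y = 5: this contradicts the bound y ≥ 9.
  • If x = 4: with x = 4, every remaining term of the linear equation is divisible by 2, so the left side is ≡ 0 (mod 2); but the right side -13 ≡ 1 (mod 2). No integers can satisfy it.
Both branches are infeasible, so the system has no integer solution.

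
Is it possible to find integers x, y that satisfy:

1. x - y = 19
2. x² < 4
Yes

Take x = 0, y = -19. Substituting into each constraint:
  (1) 0 + 19 = 19 ✓
  (2) x² = (0)² = 0, and 0 < 4 ✓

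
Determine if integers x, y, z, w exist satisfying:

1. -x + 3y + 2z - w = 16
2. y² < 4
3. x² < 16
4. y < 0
Yes

Take x = 0, y = -1, z = 0, w = -19. Substituting into each constraint:
  (1) 0 + 3(-1) + 2(0) + 19 = 16 ✓
  (2) y² = (-1)² = 1, and 1 < 4 ✓
  (3) x² = (0)² = 0, and 0 < 16 ✓
  (4) -1 < 0 ✓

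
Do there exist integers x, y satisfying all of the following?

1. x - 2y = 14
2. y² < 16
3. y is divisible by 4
Yes

Take x = 14, y = 0. Substituting into each constraint:
  (1) 14 - 2(0) = 14 ✓
  (2) y² = (0)² = 0, and 0 < 16 ✓
  (3) 0 = 4 × 0, remainder 0 ✓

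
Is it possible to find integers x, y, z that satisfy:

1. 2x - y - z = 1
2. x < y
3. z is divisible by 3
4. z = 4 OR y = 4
Yes

Take x = 1, y = 4, z = -3. Substituting into each constraint:
  (1) 2(1) + (-4) + 3 = 1 ✓
  (2) 1 < 4 ✓
  (3) -3 = 3 × -1, remainder 0 ✓
  (4) y = 4, target 4 ✓ (second branch holds)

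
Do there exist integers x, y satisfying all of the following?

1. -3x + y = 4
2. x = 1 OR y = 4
Yes

Take x = 0, y = 4. Substituting into each constraint:
  (1) -3(0) + 4 = 4 ✓
  (2) y = 4, target 4 ✓ (second branch holds)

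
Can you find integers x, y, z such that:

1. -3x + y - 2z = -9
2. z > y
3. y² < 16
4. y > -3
Yes

Take x = 2, y = 1, z = 2. Substituting into each constraint:
  (1) -3(2) + 1 - 2(2) = -9 ✓
  (2) 2 > 1 ✓
  (3) y² = (1)² = 1, and 1 < 16 ✓
  (4) 1 > -3 ✓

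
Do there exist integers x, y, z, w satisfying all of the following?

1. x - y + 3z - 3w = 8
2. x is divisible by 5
Yes

Take x = 0, y = 1, z = 0, w = -3. Substituting into each constraint:
  (1) 0 + (-1) + 3(0) - 3(-3) = 8 ✓
  (2) 0 = 5 × 0, remainder 0 ✓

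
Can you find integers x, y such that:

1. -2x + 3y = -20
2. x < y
Yes

Take x = -23, y = -22. Substituting into each constraint:
  (1) -2(-23) + 3(-22) = -20 ✓
  (2) -23 < -22 ✓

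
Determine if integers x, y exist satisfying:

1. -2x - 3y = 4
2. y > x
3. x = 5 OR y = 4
Yes

Take x = -8, y = 4. Substituting into each constraint:
  (1) -2(-8) - 3(4) = 4 ✓
  (2) 4 > -8 ✓
  (3) y = 4, target 4 ✓ (second branch holds)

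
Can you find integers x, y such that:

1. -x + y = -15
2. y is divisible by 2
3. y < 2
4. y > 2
No

A contradictory subset is {y < 2, y > 2}. No integer assignment can satisfy these jointly:

  - y < 2: bounds one variable relative to a constant
  - y > 2: bounds one variable relative to a constant

Direct contradiction: the bounds on y require y ≥ 3 and y ≤ 1 simultaneously, which is empty.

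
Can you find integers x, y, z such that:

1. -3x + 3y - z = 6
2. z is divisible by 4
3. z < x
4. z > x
No

A contradictory subset is {z < x, z > x}. No integer assignment can satisfy these jointly:

  - z < x: bounds one variable relative to another variable
  - z > x: bounds one variable relative to another variable

Direct contradiction: x > z and z > x cannot both hold.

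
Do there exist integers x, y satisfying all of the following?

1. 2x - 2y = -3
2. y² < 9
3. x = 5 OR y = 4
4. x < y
No

Even the single constraint (2x - 2y = -3) is infeasible over the integers.

  - 2x - 2y = -3: every term on the left is divisible by 2, so the LHS ≡ 0 (mod 2), but the RHS -3 is not — no integer solution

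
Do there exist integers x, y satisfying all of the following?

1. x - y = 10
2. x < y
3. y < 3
No

A contradictory subset is {x - y = 10, x < y}. No integer assignment can satisfy these jointly:

  - x - y = 10: is a linear equation tying the variables together
  - x < y: bounds one variable relative to another variable

From the equation, x − y = 10, i.e. y − x = -10; but y > x requires y − x ≥ 1. Contradiction.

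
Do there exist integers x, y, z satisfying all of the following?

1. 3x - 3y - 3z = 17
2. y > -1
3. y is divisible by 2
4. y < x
No

Even the single constraint (3x - 3y - 3z = 17) is infeasible over the integers.

  - 3x - 3y - 3z = 17: every term on the left is divisible by 3, so the LHS ≡ 0 (mod 3), but the RHS 17 is not — no integer solution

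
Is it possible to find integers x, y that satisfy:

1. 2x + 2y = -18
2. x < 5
Yes

Take x = -9, y = 0. Substituting into each constraint:
  (1) 2(-9) + 2(0) = -18 ✓
  (2) -9 < 5 ✓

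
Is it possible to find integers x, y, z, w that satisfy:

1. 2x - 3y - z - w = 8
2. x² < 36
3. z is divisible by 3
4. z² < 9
Yes

Take x = 4, y = 0, z = 0, w = 0. Substituting into each constraint:
  (1) 2(4) - 3(0) + 0 + 0 = 8 ✓
  (2) x² = (4)² = 16, and 16 < 36 ✓
  (3) 0 = 3 × 0, remainder 0 ✓
  (4) z² = (0)² = 0, and 0 < 9 ✓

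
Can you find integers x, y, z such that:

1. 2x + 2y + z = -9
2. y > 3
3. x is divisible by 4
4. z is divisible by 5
Yes

Take x = 4, y = 4, z = -25. Substituting into each constraint:
  (1) 2(4) + 2(4) + (-25) = -9 ✓
  (2) 4 > 3 ✓
  (3) 4 = 4 × 1, remainder 0 ✓
  (4) -25 = 5 × -5, remainder 0 ✓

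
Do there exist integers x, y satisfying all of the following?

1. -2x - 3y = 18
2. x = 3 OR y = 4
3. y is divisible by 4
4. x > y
Yes

Take x = 3, y = -8. Substituting into each constraint:
  (1) -2(3) - 3(-8) = 18 ✓
  (2) x = 3, target 3 ✓ (first branch holds)
  (3) -8 = 4 × -2, remainder 0 ✓
  (4) 3 > -8 ✓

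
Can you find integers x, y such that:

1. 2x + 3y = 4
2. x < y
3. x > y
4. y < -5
No

A contradictory subset is {x < y, x > y}. No integer assignment can satisfy these jointly:

  - x < y: bounds one variable relative to another variable
  - x > y: bounds one variable relative to another variable

Direct contradiction: y > x and x > y cannot both hold.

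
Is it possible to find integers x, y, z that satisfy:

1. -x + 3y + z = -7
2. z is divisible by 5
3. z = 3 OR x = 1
Yes

Take x = 1, y = -7, z = 15. Substituting into each constraint:
  (1) (-1) + 3(-7) + 15 = -7 ✓
  (2) 15 = 5 × 3, remainder 0 ✓
  (3) x = 1, target 1 ✓ (second branch holds)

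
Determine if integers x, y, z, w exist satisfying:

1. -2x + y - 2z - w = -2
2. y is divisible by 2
Yes

Take x = 0, y = 0, z = 0, w = 2. Substituting into each constraint:
  (1) -2(0) + 0 - 2(0) + (-2) = -2 ✓
  (2) 0 = 2 × 0, remainder 0 ✓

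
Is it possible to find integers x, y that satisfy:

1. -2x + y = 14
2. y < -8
Yes

Take x = -12, y = -10. Substituting into each constraint:
  (1) -2(-12) + (-10) = 14 ✓
  (2) -10 < -8 ✓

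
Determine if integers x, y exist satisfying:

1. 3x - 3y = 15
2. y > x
No

The full constraint system is jointly infeasible over the integers. Each constraint and what it forces:

  - 3x - 3y = 15: is a linear equation tying the variables together
  - y > x: bounds one variable relative to another variable

From the equation, x − y = 5, i.e. y − x = -5; but y > x requires y − x ≥ 1. Contradiction.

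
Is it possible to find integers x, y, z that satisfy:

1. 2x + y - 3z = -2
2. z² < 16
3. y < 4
Yes

Take x = -1, y = 0, z = 0. Substituting into each constraint:
  (1) 2(-1) + 0 - 3(0) = -2 ✓
  (2) z² = (0)² = 0, and 0 < 16 ✓
  (3) 0 < 4 ✓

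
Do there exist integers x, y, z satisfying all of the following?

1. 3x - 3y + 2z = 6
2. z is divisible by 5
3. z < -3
Yes

Take x = 12, y = 0, z = -15. Substituting into each constraint:
  (1) 3(12) - 3(0) + 2(-15) = 6 ✓
  (2) -15 = 5 × -3, remainder 0 ✓
  (3) -15 < -3 ✓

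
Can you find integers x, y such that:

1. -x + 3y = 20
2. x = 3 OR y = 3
Yes

Take x = -11, y = 3. Substituting into each constraint:
  (1) 11 + 3(3) = 20 ✓
  (2) y = 3, target 3 ✓ (second branch holds)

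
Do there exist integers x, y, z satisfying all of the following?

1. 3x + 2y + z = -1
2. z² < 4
Yes

Take x = 0, y = 0, z = -1. Substituting into each constraint:
  (1) 3(0) + 2(0) + (-1) = -1 ✓
  (2) z² = (-1)² = 1, and 1 < 4 ✓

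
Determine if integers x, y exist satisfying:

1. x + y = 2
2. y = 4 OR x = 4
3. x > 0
Yes

Take x = 4, y = -2. Substituting into each constraint:
  (1) 4 + (-2) = 2 ✓
  (2) x = 4, target 4 ✓ (second branch holds)
  (3) 4 > 0 ✓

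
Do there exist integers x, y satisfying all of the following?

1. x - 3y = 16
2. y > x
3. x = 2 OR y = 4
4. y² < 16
No

A contradictory subset is {x - 3y = 16, y > x, x = 2 OR y = 4}. No integer assignment can satisfy these jointly:

  - x - 3y = 16: is a linear equation tying the variables together
  - y > x: bounds one variable relative to another variable
  - x = 2 OR y = 4: forces a choice: either x = 2 or y = 4

Split on the disjunction (x = 2 OR y = 4):
  • If x = 2: with x = 2, every remaining term of the linear equation is divisible by 3, so the left side is ≡ 0 (mod 3); but the right side 14 ≡ 2 (mod 3). No integers can satisfy it.
  • If y = 4: the equation forces x = 28, giving (y, x) = (4, 28), which violates y > x.
Both branches are infeasible, so the system has no integer solution.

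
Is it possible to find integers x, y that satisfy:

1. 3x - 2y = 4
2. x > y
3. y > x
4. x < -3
No

A contradictory subset is {x > y, y > x}. No integer assignment can satisfy these jointly:

  - x > y: bounds one variable relative to another variable
  - y > x: bounds one variable relative to another variable

Direct contradiction: x > y and y > x cannot both hold.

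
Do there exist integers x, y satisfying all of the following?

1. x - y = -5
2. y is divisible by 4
Yes

Take x = -5, y = 0. Substituting into each constraint:
  (1) (-5) + 0 = -5 ✓
  (2) 0 = 4 × 0, remainder 0 ✓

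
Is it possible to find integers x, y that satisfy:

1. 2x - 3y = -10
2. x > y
Yes

Take x = 13, y = 12. Substituting into each constraint:
  (1) 2(13) - 3(12) = -10 ✓
  (2) 13 > 12 ✓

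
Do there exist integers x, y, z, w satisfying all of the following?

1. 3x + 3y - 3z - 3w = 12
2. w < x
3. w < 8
Yes

Take x = 1, y = 3, z = 0, w = 0. Substituting into each constraint:
  (1) 3(1) + 3(3) - 3(0) - 3(0) = 12 ✓
  (2) 0 < 1 ✓
  (3) 0 < 8 ✓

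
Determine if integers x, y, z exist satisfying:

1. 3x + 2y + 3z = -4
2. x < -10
Yes

Take x = -11, y = 13, z = 1. Substituting into each constraint:
  (1) 3(-11) + 2(13) + 3(1) = -4 ✓
  (2) -11 < -10 ✓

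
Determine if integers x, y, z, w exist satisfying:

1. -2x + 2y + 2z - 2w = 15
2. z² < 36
No

Even the single constraint (-2x + 2y + 2z - 2w = 15) is infeasible over the integers.

  - -2x + 2y + 2z - 2w = 15: every term on the left is divisible by 2, so the LHS ≡ 0 (mod 2), but the RHS 15 is not — no integer solution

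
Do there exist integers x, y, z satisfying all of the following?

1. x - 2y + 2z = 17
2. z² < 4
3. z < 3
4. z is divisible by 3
Yes

Take x = 1, y = -8, z = 0. Substituting into each constraint:
  (1) 1 - 2(-8) + 2(0) = 17 ✓
  (2) z² = (0)² = 0, and 0 < 4 ✓
  (3) 0 < 3 ✓
  (4) 0 = 3 × 0, remainder 0 ✓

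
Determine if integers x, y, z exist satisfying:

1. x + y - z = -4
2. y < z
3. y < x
Yes

Take x = 1, y = 0, z = 5. Substituting into each constraint:
  (1) 1 + 0 + (-5) = -4 ✓
  (2) 0 < 5 ✓
  (3) 0 < 1 ✓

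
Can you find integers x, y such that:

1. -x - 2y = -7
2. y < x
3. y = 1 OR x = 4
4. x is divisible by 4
No

A contradictory subset is {-x - 2y = -7, y = 1 OR x = 4, x is divisible by 4}. No integer assignment can satisfy these jointly:

  - -x - 2y = -7: is a linear equation tying the variables together
  - y = 1 OR x = 4: forces a choice: either y = 1 or x = 4
  - x is divisible by 4: restricts x to multiples of 4

Modular obstruction: writing x = 4x', every remaining term of the linear equation is divisible by 2, so the left side is ≡ 0 (mod 2); but the right side -7 ≡ 1 (mod 2). No integers can satisfy it.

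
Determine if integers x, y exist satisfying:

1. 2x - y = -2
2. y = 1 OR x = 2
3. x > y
No

The full constraint system is jointly infeasible over the integers. Each constraint and what it forces:

  - 2x - y = -2: is a linear equation tying the variables together
  - y = 1 OR x = 2: forces a choice: either y = 1 or x = 2
  - x > y: bounds one variable relative to another variable

Split on the disjunction (y = 1 OR x = 2):
  • If y = 1: with y = 1, every remaining term of the linear equation is divisible by 2, so the left side is ≡ 0 (mod 2); but the right side -1 ≡ 1 (mod 2). No integers can satisfy it.
  • If x = 2: the equation forces y = 6, giving (x, y) = (2, 6), which violates x > y.
Both branches are infeasible, so the system has no integer solution.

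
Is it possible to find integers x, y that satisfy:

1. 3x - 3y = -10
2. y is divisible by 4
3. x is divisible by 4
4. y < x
No

Even the single constraint (3x - 3y = -10) is infeasible over the integers.

  - 3x - 3y = -10: every term on the left is divisible by 3, so the LHS ≡ 0 (mod 3), but the RHS -10 is not — no integer solution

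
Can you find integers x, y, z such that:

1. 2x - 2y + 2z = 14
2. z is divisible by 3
Yes

Take x = 0, y = -7, z = 0. Substituting into each constraint:
  (1) 2(0) - 2(-7) + 2(0) = 14 ✓
  (2) 0 = 3 × 0, remainder 0 ✓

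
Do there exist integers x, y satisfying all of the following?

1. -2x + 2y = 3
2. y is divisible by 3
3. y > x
No

Even the single constraint (-2x + 2y = 3) is infeasible over the integers.

  - -2x + 2y = 3: every term on the left is divisible by 2, so the LHS ≡ 0 (mod 2), but the RHS 3 is not — no integer solution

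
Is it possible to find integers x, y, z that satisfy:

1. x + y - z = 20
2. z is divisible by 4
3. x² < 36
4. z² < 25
Yes

Take x = 0, y = 20, z = 0. Substituting into each constraint:
  (1) 0 + 20 + 0 = 20 ✓
  (2) 0 = 4 × 0, remainder 0 ✓
  (3) x² = (0)² = 0, and 0 < 36 ✓
  (4) z² = (0)² = 0, and 0 < 25 ✓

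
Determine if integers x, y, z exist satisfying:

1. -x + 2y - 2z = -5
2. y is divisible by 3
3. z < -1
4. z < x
Yes

Take x = 9, y = 0, z = -2. Substituting into each constraint:
  (1) (-9) + 2(0) - 2(-2) = -5 ✓
  (2) 0 = 3 × 0, remainder 0 ✓
  (3) -2 < -1 ✓
  (4) -2 < 9 ✓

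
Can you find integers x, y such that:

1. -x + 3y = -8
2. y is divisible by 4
Yes

Take x = 8, y = 0. Substituting into each constraint:
  (1) (-8) + 3(0) = -8 ✓
  (2) 0 = 4 × 0, remainder 0 ✓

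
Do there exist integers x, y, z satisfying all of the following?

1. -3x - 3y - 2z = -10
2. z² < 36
Yes

Take x = 0, y = 0, z = 5. Substituting into each constraint:
  (1) -3(0) - 3(0) - 2(5) = -10 ✓
  (2) z² = (5)² = 25, and 25 < 36 ✓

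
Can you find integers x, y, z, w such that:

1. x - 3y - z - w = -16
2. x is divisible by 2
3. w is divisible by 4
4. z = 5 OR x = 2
Yes

Take x = 2, y = 6, z = 0, w = 0. Substituting into each constraint:
  (1) 2 - 3(6) + 0 + 0 = -16 ✓
  (2) 2 = 2 × 1, remainder 0 ✓
  (3) 0 = 4 × 0, remainder 0 ✓
  (4) x = 2, target 2 ✓ (second branch holds)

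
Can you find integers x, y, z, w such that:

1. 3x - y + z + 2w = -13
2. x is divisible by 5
Yes

Take x = 0, y = 13, z = 0, w = 0. Substituting into each constraint:
  (1) 3(0) + (-13) + 0 + 2(0) = -13 ✓
  (2) 0 = 5 × 0, remainder 0 ✓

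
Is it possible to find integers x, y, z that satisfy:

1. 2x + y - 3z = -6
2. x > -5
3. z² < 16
Yes

Take x = 0, y = 0, z = 2. Substituting into each constraint:
  (1) 2(0) + 0 - 3(2) = -6 ✓
  (2) 0 > -5 ✓
  (3) z² = (2)² = 4, and 4 < 16 ✓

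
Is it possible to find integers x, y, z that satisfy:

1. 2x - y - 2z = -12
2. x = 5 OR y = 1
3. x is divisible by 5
Yes

Take x = 5, y = 0, z = 11. Substituting into each constraint:
  (1) 2(5) + 0 - 2(11) = -12 ✓
  (2) x = 5, target 5 ✓ (first branch holds)
  (3) 5 = 5 × 1, remainder 0 ✓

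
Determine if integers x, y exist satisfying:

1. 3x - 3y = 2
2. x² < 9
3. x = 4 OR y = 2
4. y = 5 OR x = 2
No

Even the single constraint (3x - 3y = 2) is infeasible over the integers.

  - 3x - 3y = 2: every term on the left is divisible by 3, so the LHS ≡ 0 (mod 3), but the RHS 2 is not — no integer solution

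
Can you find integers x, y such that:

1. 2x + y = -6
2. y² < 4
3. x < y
Yes

Take x = -3, y = 0. Substituting into each constraint:
  (1) 2(-3) + 0 = -6 ✓
  (2) y² = (0)² = 0, and 0 < 4 ✓
  (3) -3 < 0 ✓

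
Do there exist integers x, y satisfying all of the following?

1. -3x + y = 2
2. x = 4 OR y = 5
Yes

Take x = 4, y = 14. Substituting into each constraint:
  (1) -3(4) + 14 = 2 ✓
  (2) x = 4, target 4 ✓ (first branch holds)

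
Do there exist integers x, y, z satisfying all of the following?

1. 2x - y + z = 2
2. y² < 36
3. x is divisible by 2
Yes

Take x = 0, y = -2, z = 0. Substituting into each constraint:
  (1) 2(0) + 2 + 0 = 2 ✓
  (2) y² = (-2)² = 4, and 4 < 36 ✓
  (3) 0 = 2 × 0, remainder 0 ✓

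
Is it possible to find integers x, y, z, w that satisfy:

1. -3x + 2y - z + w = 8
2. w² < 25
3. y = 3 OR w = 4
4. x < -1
Yes

Take x = -2, y = 3, z = 4, w = 0. Substituting into each constraint:
  (1) -3(-2) + 2(3) + (-4) + 0 = 8 ✓
  (2) w² = (0)² = 0, and 0 < 25 ✓
  (3) y = 3, target 3 ✓ (first branch holds)
  (4) -2 < -1 ✓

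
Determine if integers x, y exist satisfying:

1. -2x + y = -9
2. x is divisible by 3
Yes

Take x = 0, y = -9. Substituting into each constraint:
  (1) -2(0) + (-9) = -9 ✓
  (2) 0 = 3 × 0, remainder 0 ✓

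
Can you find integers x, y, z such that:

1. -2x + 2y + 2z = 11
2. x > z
No

Even the single constraint (-2x + 2y + 2z = 11) is infeasible over the integers.

  - -2x + 2y + 2z = 11: every term on the left is divisible by 2, so the LHS ≡ 0 (mod 2), but the RHS 11 is not — no integer solution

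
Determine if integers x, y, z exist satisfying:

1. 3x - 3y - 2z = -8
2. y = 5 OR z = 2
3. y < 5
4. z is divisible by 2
No

A contradictory subset is {3x - 3y - 2z = -8, y = 5 OR z = 2, y < 5}. No integer assignment can satisfy these jointly:

  - 3x - 3y - 2z = -8: is a linear equation tying the variables together
  - y = 5 OR z = 2: forces a choice: either y = 5 or z = 2
  - y < 5: bounds one variable relative to a constant

Split on the disjunction (y = 5 OR z = 2):
  • If y = 5: this contradicts the bound y ≤ 4.
  • If z = 2: with z = 2, every remaining term of the linear equation is divisible by 3, so the left side is ≡ 0 (mod 3); but the right side -4 ≡ 2 (mod 3). No integers can satisfy it.
Both branches are infeasible, so the system has no integer solution.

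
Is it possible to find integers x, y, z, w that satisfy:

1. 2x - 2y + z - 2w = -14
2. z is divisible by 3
Yes

Take x = 0, y = 0, z = 0, w = 7. Substituting into each constraint:
  (1) 2(0) - 2(0) + 0 - 2(7) = -14 ✓
  (2) 0 = 3 × 0, remainder 0 ✓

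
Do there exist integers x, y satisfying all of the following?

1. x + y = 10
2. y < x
Yes

Take x = 6, y = 4. Substituting into each constraint:
  (1) 6 + 4 = 10 ✓
  (2) 4 < 6 ✓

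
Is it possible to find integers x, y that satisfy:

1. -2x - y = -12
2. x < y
Yes

Take x = 0, y = 12. Substituting into each constraint:
  (1) -2(0) + (-12) = -12 ✓
  (2) 0 < 12 ✓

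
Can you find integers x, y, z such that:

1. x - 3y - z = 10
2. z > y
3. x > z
Yes

Take x = 1, y = -3, z = 0. Substituting into each constraint:
  (1) 1 - 3(-3) + 0 = 10 ✓
  (2) 0 > -3 ✓
  (3) 1 > 0 ✓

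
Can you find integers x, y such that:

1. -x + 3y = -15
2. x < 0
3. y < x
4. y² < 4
No

A contradictory subset is {-x + 3y = -15, x < 0, y² < 4}. No integer assignment can satisfy these jointly:

  - -x + 3y = -15: is a linear equation tying the variables together
  - x < 0: bounds one variable relative to a constant
  - y² < 4: restricts y to |y| ≤ 1

Range argument: with x ∈ [−∞, -1], y ∈ [-1, 1], the left side of the equation is at least -2, but the right side is -15 < -2. No integer solution exists.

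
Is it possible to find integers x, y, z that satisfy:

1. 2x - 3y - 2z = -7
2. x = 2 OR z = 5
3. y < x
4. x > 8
Yes

Take x = 9, y = 5, z = 5. Substituting into each constraint:
  (1) 2(9) - 3(5) - 2(5) = -7 ✓
  (2) z = 5, target 5 ✓ (second branch holds)
  (3) 5 < 9 ✓
  (4) 9 > 8 ✓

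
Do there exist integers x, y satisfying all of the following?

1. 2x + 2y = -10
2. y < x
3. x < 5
Yes

Take x = 0, y = -5. Substituting into each constraint:
  (1) 2(0) + 2(-5) = -10 ✓
  (2) -5 < 0 ✓
  (3) 0 < 5 ✓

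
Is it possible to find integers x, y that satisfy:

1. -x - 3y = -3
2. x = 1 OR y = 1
Yes

Take x = 0, y = 1. Substituting into each constraint:
  (1) 0 - 3(1) = -3 ✓
  (2) y = 1, target 1 ✓ (second branch holds)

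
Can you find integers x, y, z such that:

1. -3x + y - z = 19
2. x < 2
Yes

Take x = -6, y = 1, z = 0. Substituting into each constraint:
  (1) -3(-6) + 1 + 0 = 19 ✓
  (2) -6 < 2 ✓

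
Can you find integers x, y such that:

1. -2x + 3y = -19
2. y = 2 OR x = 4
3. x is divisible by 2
No

A contradictory subset is {-2x + 3y = -19, y = 2 OR x = 4}. No integer assignment can satisfy these jointly:

  - -2x + 3y = -19: is a linear equation tying the variables together
  - y = 2 OR x = 4: forces a choice: either y = 2 or x = 4

Split on the disjunction (y = 2 OR x = 4):
  • If y = 2: with y = 2, every remaining term of the linear equation is divisible by 2, so the left side is ≡ 0 (mod 2); but the right side -25 ≡ 1 (mod 2). No integers can satisfy it.
  • If x = 4: with x = 4, every remaining term of the linear equation is divisible by 3, so the left side is ≡ 0 (mod 3); but the right side -11 ≡ 1 (mod 3). No integers can satisfy it.
Both branches are infeasible, so the system has no integer solution.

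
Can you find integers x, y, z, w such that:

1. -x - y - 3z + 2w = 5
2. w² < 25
Yes

Take x = -5, y = 0, z = 0, w = 0. Substituting into each constraint:
  (1) 5 + 0 - 3(0) + 2(0) = 5 ✓
  (2) w² = (0)² = 0, and 0 < 25 ✓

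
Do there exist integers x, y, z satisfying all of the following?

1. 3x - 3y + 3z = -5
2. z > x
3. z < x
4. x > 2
No

Even the single constraint (3x - 3y + 3z = -5) is infeasible over the integers.

  - 3x - 3y + 3z = -5: every term on the left is divisible by 3, so the LHS ≡ 0 (mod 3), but the RHS -5 is not — no integer solution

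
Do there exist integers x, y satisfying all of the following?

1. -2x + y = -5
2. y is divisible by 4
No

The full constraint system is jointly infeasible over the integers. Each constraint and what it forces:

  - -2x + y = -5: is a linear equation tying the variables together
  - y is divisible by 4: restricts y to multiples of 4

Modular obstruction: writing y = 4y', every remaining term of the linear equation is divisible by 2, so the left side is ≡ 0 (mod 2); but the right side -5 ≡ 1 (mod 2). No integers can satisfy it.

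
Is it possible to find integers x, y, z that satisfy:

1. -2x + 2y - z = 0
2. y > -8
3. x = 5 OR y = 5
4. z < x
Yes

Take x = 4, y = 5, z = 2. Substituting into each constraint:
  (1) -2(4) + 2(5) + (-2) = 0 ✓
  (2) 5 > -8 ✓
  (3) y = 5, target 5 ✓ (second branch holds)
  (4) 2 < 4 ✓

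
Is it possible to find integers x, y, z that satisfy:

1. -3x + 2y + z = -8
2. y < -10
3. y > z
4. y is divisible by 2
Yes

Take x = -10, y = -12, z = -14. Substituting into each constraint:
  (1) -3(-10) + 2(-12) + (-14) = -8 ✓
  (2) -12 < -10 ✓
  (3) -12 > -14 ✓
  (4) -12 = 2 × -6, remainder 0 ✓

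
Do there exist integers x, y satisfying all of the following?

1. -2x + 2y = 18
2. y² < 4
Yes

Take x = -9, y = 0. Substituting into each constraint:
  (1) -2(-9) + 2(0) = 18 ✓
  (2) y² = (0)² = 0, and 0 < 4 ✓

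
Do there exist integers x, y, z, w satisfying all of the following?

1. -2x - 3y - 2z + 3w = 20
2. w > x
Yes

Take x = -1, y = 0, z = -9, w = 0. Substituting into each constraint:
  (1) -2(-1) - 3(0) - 2(-9) + 3(0) = 20 ✓
  (2) 0 > -1 ✓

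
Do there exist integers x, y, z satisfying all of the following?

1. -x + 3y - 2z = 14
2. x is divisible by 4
Yes

Take x = 0, y = 6, z = 2. Substituting into each constraint:
  (1) 0 + 3(6) - 2(2) = 14 ✓
  (2) 0 = 4 × 0, remainder 0 ✓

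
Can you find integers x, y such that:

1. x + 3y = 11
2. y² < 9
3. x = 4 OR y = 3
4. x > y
No

A contradictory subset is {x + 3y = 11, x = 4 OR y = 3, x > y}. No integer assignment can satisfy these jointly:

  - x + 3y = 11: is a linear equation tying the variables together
  - x = 4 OR y = 3: forces a choice: either x = 4 or y = 3
  - x > y: bounds one variable relative to another variable

Split on the disjunction (x = 4 OR y = 3):
  • If x = 4: with x = 4, every remaining term of the linear equation is divisible by 3, so the left side is ≡ 0 (mod 3); but the right side 7 ≡ 1 (mod 3). No integers can satisfy it.
  • If y = 3: the equation forces x = 2, giving (y, x) = (3, 2), which violates x > y.
Both branches are infeasible, so the system has no integer solution.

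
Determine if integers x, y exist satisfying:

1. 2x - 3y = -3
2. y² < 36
Yes

Take x = 0, y = 1. Substituting into each constraint:
  (1) 2(0) - 3(1) = -3 ✓
  (2) y² = (1)² = 1, and 1 < 36 ✓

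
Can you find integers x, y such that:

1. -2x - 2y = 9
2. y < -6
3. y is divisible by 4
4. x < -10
No

Even the single constraint (-2x - 2y = 9) is infeasible over the integers.

  - -2x - 2y = 9: every term on the left is divisible by 2, so the LHS ≡ 0 (mod 2), but the RHS 9 is not — no integer solution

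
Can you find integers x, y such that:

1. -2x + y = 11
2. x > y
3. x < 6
Yes

Take x = -12, y = -13. Substituting into each constraint:
  (1) -2(-12) + (-13) = 11 ✓
  (2) -12 > -13 ✓
  (3) -12 < 6 ✓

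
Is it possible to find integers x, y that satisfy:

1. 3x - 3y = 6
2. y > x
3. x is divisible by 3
No

A contradictory subset is {3x - 3y = 6, y > x}. No integer assignment can satisfy these jointly:

  - 3x - 3y = 6: is a linear equation tying the variables together
  - y > x: bounds one variable relative to another variable

From the equation, x − y = 2, i.e. y − x = -2; but y > x requires y − x ≥ 1. Contradiction.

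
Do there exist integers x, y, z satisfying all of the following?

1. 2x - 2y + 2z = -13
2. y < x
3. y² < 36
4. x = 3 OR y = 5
No

Even the single constraint (2x - 2y + 2z = -13) is infeasible over the integers.

  - 2x - 2y + 2z = -13: every term on the left is divisible by 2, so the LHS ≡ 0 (mod 2), but the RHS -13 is not — no integer solution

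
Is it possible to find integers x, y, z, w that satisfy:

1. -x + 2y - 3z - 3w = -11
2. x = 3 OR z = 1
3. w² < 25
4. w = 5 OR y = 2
Yes

Take x = 6, y = 2, z = 1, w = 2. Substituting into each constraint:
  (1) (-6) + 2(2) - 3(1) - 3(2) = -11 ✓
  (2) z = 1, target 1 ✓ (second branch holds)
  (3) w² = (2)² = 4, and 4 < 25 ✓
  (4) y = 2, target 2 ✓ (second branch holds)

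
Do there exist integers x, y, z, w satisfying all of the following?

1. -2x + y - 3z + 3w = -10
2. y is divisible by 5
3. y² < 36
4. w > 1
Yes

Take x = 2, y = 0, z = 4, w = 2. Substituting into each constraint:
  (1) -2(2) + 0 - 3(4) + 3(2) = -10 ✓
  (2) 0 = 5 × 0, remainder 0 ✓
  (3) y² = (0)² = 0, and 0 < 36 ✓
  (4) 2 > 1 ✓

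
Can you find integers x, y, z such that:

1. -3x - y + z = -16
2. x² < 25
Yes

Take x = 0, y = 16, z = 0. Substituting into each constraint:
  (1) -3(0) + (-16) + 0 = -16 ✓
  (2) x² = (0)² = 0, and 0 < 25 ✓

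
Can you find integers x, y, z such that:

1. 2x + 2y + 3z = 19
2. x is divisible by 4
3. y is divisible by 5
Yes

Take x = 8, y = 0, z = 1. Substituting into each constraint:
  (1) 2(8) + 2(0) + 3(1) = 19 ✓
  (2) 8 = 4 × 2, remainder 0 ✓
  (3) 0 = 5 × 0, remainder 0 ✓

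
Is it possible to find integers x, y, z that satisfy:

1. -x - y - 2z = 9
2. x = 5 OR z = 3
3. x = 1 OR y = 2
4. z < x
Yes

Take x = 5, y = 2, z = -8. Substituting into each constraint:
  (1) (-5) + (-2) - 2(-8) = 9 ✓
  (2) x = 5, target 5 ✓ (first branch holds)
  (3) y = 2, target 2 ✓ (second branch holds)
  (4) -8 < 5 ✓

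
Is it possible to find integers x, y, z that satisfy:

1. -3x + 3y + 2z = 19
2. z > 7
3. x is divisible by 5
Yes

Take x = 0, y = 1, z = 8. Substituting into each constraint:
  (1) -3(0) + 3(1) + 2(8) = 19 ✓
  (2) 8 > 7 ✓
  (3) 0 = 5 × 0, remainder 0 ✓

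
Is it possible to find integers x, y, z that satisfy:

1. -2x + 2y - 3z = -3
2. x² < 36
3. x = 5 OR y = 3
Yes

Take x = 0, y = 3, z = 3. Substituting into each constraint:
  (1) -2(0) + 2(3) - 3(3) = -3 ✓
  (2) x² = (0)² = 0, and 0 < 36 ✓
  (3) y = 3, target 3 ✓ (second branch holds)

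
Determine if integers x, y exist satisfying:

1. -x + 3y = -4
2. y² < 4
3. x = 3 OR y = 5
No

The full constraint system is jointly infeasible over the integers. Each constraint and what it forces:

  - -x + 3y = -4: is a linear equation tying the variables together
  - y² < 4: restricts y to |y| ≤ 1
  - x = 3 OR y = 5: forces a choice: either x = 3 or y = 5

Split on the disjunction (x = 3 OR y = 5):
  • If x = 3: with x = 3, every remaining term of the linear equation is divisible by 3, so the left side is ≡ 0 (mod 3); but the right side -1 ≡ 2 (mod 3). No integers can satisfy it.
  • If y = 5: this contradicts y² < 4, which requires |y| ≤ 1.
Both branches are infeasible, so the system has no integer solution.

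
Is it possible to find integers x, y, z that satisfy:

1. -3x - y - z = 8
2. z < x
Yes

Take x = 1, y = -11, z = 0. Substituting into each constraint:
  (1) -3(1) + 11 + 0 = 8 ✓
  (2) 0 < 1 ✓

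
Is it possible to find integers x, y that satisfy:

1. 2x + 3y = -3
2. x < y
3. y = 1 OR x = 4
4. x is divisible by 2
No

The full constraint system is jointly infeasible over the integers. Each constraint and what it forces:

  - 2x + 3y = -3: is a linear equation tying the variables together
  - x < y: bounds one variable relative to another variable
  - y = 1 OR x = 4: forces a choice: either y = 1 or x = 4
  - x is divisible by 2: restricts x to multiples of 2

Split on the disjunction (y = 1 OR x = 4):
  • If y = 1: with y = 1, writing x = 2x', every remaining term of the linear equation is divisible by 4, so the left side is ≡ 0 (mod 4); but the right side -6 ≡ 2 (mod 4). No integers can satisfy it.
  • If x = 4: with x = 4, every remaining term of the linear equation is divisible by 3, so the left side is ≡ 0 (mod 3); but the right side -11 ≡ 1 (mod 3). No integers can satisfy it.
Both branches are infeasible, so the system has no integer solution.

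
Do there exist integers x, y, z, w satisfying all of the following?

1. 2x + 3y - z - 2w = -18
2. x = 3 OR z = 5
Yes

Take x = 1, y = -5, z = 5, w = 0. Substituting into each constraint:
  (1) 2(1) + 3(-5) + (-5) - 2(0) = -18 ✓
  (2) z = 5, target 5 ✓ (second branch holds)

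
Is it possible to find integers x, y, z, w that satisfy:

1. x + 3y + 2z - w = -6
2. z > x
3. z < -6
Yes

Take x = -8, y = 6, z = -7, w = 2. Substituting into each constraint:
  (1) (-8) + 3(6) + 2(-7) + (-2) = -6 ✓
  (2) -7 > -8 ✓
  (3) -7 < -6 ✓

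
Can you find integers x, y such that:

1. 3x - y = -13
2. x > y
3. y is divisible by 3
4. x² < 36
No

A contradictory subset is {3x - y = -13, y is divisible by 3}. No integer assignment can satisfy these jointly:

  - 3x - y = -13: is a linear equation tying the variables together
  - y is divisible by 3: restricts y to multiples of 3

Modular obstruction: writing y = 3y', every remaining term of the linear equation is divisible by 3, so the left side is ≡ 0 (mod 3); but the right side -13 ≡ 2 (mod 3). No integers can satisfy it.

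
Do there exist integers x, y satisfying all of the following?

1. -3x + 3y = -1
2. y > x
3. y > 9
No

Even the single constraint (-3x + 3y = -1) is infeasible over the integers.

  - -3x + 3y = -1: every term on the left is divisible by 3, so the LHS ≡ 0 (mod 3), but the RHS -1 is not — no integer solution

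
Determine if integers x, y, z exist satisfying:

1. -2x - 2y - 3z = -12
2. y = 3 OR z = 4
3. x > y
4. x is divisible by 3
Yes

Take x = 3, y = -3, z = 4. Substituting into each constraint:
  (1) -2(3) - 2(-3) - 3(4) = -12 ✓
  (2) z = 4, target 4 ✓ (second branch holds)
  (3) 3 > -3 ✓
  (4) 3 = 3 × 1, remainder 0 ✓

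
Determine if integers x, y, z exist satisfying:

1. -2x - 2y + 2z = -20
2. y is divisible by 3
Yes

Take x = 0, y = 0, z = -10. Substituting into each constraint:
  (1) -2(0) - 2(0) + 2(-10) = -20 ✓
  (2) 0 = 3 × 0, remainder 0 ✓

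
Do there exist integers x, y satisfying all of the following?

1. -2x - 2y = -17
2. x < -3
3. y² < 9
No

Even the single constraint (-2x - 2y = -17) is infeasible over the integers.

  - -2x - 2y = -17: every term on the left is divisible by 2, so the LHS ≡ 0 (mod 2), but the RHS -17 is not — no integer solution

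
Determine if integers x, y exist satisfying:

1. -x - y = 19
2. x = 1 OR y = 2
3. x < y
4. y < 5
Yes

Take x = -21, y = 2. Substituting into each constraint:
  (1) 21 + (-2) = 19 ✓
  (2) y = 2, target 2 ✓ (second branch holds)
  (3) -21 < 2 ✓
  (4) 2 < 5 ✓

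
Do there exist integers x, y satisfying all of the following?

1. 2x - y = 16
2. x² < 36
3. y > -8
Yes

Take x = 5, y = -6. Substituting into each constraint:
  (1) 2(5) + 6 = 16 ✓
  (2) x² = (5)² = 25, and 25 < 36 ✓
  (3) -6 > -8 ✓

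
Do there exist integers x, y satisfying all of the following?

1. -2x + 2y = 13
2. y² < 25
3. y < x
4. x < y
No

Even the single constraint (-2x + 2y = 13) is infeasible over the integers.

  - -2x + 2y = 13: every term on the left is divisible by 2, so the LHS ≡ 0 (mod 2), but the RHS 13 is not — no integer solution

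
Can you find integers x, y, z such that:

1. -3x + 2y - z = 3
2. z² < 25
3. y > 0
Yes

Take x = 0, y = 2, z = 1. Substituting into each constraint:
  (1) -3(0) + 2(2) + (-1) = 3 ✓
  (2) z² = (1)² = 1, and 1 < 25 ✓
  (3) 2 > 0 ✓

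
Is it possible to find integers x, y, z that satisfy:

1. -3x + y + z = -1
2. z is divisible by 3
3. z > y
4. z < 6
Yes

Take x = 0, y = -1, z = 0. Substituting into each constraint:
  (1) -3(0) + (-1) + 0 = -1 ✓
  (2) 0 = 3 × 0, remainder 0 ✓
  (3) 0 > -1 ✓
  (4) 0 < 6 ✓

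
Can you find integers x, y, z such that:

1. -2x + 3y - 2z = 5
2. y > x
Yes

Take x = 0, y = 1, z = -1. Substituting into each constraint:
  (1) -2(0) + 3(1) - 2(-1) = 5 ✓
  (2) 1 > 0 ✓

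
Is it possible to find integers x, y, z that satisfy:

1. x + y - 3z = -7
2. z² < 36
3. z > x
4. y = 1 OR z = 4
Yes

Take x = 3, y = 2, z = 4. Substituting into each constraint:
  (1) 3 + 2 - 3(4) = -7 ✓
  (2) z² = (4)² = 16, and 16 < 36 ✓
  (3) 4 > 3 ✓
  (4) z = 4, target 4 ✓ (second branch holds)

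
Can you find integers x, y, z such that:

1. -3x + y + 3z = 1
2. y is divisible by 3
No

The full constraint system is jointly infeasible over the integers. Each constraint and what it forces:

  - -3x + y + 3z = 1: is a linear equation tying the variables together
  - y is divisible by 3: restricts y to multiples of 3

Modular obstruction: writing y = 3y', every remaining term of the linear equation is divisible by 3, so the left side is ≡ 0 (mod 3); but the right side 1 ≡ 1 (mod 3). No integers can satisfy it.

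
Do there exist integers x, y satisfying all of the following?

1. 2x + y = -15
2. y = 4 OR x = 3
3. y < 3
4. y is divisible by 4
No

The full constraint system is jointly infeasible over the integers. Each constraint and what it forces:

  - 2x + y = -15: is a linear equation tying the variables together
  - y = 4 OR x = 3: forces a choice: either y = 4 or x = 3
  - y < 3: bounds one variable relative to a constant
  - y is divisible by 4: restricts y to multiples of 4

Modular obstruction: writing y = 4y', every remaining term of the linear equation is divisible by 2, so the left side is ≡ 0 (mod 2); but the right side -15 ≡ 1 (mod 2). No integers can satisfy it.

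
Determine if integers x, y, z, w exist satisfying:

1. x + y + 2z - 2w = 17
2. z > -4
Yes

Take x = 17, y = 0, z = 0, w = 0. Substituting into each constraint:
  (1) 17 + 0 + 2(0) - 2(0) = 17 ✓
  (2) 0 > -4 ✓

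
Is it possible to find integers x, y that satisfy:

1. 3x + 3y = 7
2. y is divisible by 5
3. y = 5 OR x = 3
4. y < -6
No

Even the single constraint (3x + 3y = 7) is infeasible over the integers.

  - 3x + 3y = 7: every term on the left is divisible by 3, so the LHS ≡ 0 (mod 3), but the RHS 7 is not — no integer solution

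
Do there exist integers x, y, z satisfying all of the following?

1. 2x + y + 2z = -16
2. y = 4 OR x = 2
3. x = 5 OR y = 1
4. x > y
Yes

Take x = 5, y = 4, z = -15. Substituting into each constraint:
  (1) 2(5) + 4 + 2(-15) = -16 ✓
  (2) y = 4, target 4 ✓ (first branch holds)
  (3) x = 5, target 5 ✓ (first branch holds)
  (4) 5 > 4 ✓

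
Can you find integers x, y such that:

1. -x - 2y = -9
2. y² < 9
Yes

Take x = 9, y = 0. Substituting into each constraint:
  (1) (-9) - 2(0) = -9 ✓
  (2) y² = (0)² = 0, and 0 < 9 ✓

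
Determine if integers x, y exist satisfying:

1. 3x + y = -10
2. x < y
Yes

Take x = -3, y = -1. Substituting into each constraint:
  (1) 3(-3) + (-1) = -10 ✓
  (2) -3 < -1 ✓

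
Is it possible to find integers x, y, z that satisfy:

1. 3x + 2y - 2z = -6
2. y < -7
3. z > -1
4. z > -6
Yes

Take x = 4, y = -8, z = 1. Substituting into each constraint:
  (1) 3(4) + 2(-8) - 2(1) = -6 ✓
  (2) -8 < -7 ✓
  (3) 1 > -1 ✓
  (4) 1 > -6 ✓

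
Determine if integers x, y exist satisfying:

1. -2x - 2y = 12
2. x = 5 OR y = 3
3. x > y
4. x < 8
Yes

Take x = 5, y = -11. Substituting into each constraint:
  (1) -2(5) - 2(-11) = 12 ✓
  (2) x = 5, target 5 ✓ (first branch holds)
  (3) 5 > -11 ✓
  (4) 5 < 8 ✓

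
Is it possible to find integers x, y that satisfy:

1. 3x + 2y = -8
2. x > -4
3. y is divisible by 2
Yes

Take x = 0, y = -4. Substituting into each constraint:
  (1) 3(0) + 2(-4) = -8 ✓
  (2) 0 > -4 ✓
  (3) -4 = 2 × -2, remainder 0 ✓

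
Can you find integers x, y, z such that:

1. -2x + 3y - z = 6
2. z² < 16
Yes

Take x = 0, y = 2, z = 0. Substituting into each constraint:
  (1) -2(0) + 3(2) + 0 = 6 ✓
  (2) z² = (0)² = 0, and 0 < 16 ✓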